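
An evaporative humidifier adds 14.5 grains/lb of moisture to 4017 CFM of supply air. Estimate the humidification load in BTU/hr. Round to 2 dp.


Q = 0.68 * 4017 * 14.5 = 39607.62 BTU/hr

39607.62 BTU/hr


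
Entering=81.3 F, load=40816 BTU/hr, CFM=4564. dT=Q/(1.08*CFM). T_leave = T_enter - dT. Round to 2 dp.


dT = 40816/(1.08*4564) = 8.2806
T_leave = 81.3 - 8.2806 = 73.02 F

73.02 F


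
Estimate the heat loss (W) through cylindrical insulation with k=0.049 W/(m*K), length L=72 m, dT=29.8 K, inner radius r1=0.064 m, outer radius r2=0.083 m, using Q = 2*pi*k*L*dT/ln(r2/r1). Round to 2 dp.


Q = 2*pi*0.049*72*29.8/ln(0.083/0.064) = 2541.10 W

2541.10 W


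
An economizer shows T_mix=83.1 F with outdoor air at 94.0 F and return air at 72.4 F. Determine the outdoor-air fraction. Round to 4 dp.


frac = (83.1 - 72.4) / (94.0 - 72.4) = 0.4954

0.4954


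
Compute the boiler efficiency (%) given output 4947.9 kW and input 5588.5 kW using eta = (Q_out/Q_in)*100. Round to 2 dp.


eta = (4947.9/5588.5)*100 = 88.54 %

88.54 %


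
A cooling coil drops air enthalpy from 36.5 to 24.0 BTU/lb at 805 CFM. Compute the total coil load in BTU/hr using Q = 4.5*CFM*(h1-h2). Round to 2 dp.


Q = 4.5 * 805 * (36.5 - 24.0) = 45281.25 BTU/hr

45281.25 BTU/hr


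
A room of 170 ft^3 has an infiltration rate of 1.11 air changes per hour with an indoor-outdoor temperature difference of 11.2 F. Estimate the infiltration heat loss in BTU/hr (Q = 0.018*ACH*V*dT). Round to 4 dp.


Q = 0.018 * 1.11 * 170 * 11.2 = 38.0419 BTU/hr

38.0419 BTU/hr


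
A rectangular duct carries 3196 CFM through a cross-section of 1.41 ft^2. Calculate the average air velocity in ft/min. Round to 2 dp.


V = 3196 / 1.41 = 2266.67 ft/min

2266.67 ft/min


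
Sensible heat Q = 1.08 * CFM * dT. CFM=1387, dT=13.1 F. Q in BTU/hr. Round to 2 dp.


Q = 1.08 * 1387 * 13.1 = 19623.28 BTU/hr

19623.28 BTU/hr


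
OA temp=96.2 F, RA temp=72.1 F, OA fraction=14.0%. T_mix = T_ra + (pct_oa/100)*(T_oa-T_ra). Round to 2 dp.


T_mix = 72.1 + (14.0/100)*(96.2-72.1) = 75.47 F

75.47 F


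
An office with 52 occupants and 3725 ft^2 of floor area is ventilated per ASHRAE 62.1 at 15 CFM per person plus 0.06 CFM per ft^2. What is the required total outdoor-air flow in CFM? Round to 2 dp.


Total = 52*15 + 3725*0.06 = 1003.50 CFM

1003.50 CFM


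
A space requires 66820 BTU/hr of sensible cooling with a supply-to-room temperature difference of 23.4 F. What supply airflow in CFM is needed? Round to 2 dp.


CFM = 66820 / (1.08 * 23.4) = 2644.03

2644.03 CFM


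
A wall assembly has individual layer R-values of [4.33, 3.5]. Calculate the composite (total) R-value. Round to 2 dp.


R_total = 4.33 + 3.5 = 7.83

7.83


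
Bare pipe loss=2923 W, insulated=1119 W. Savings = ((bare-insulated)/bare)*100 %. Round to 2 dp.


Savings = ((2923-1119)/2923)*100 = 61.72 %

61.72 %


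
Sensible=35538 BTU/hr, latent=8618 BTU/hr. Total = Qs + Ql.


Qt = 35538 + 8618 = 44156 BTU/hr

44156 BTU/hr


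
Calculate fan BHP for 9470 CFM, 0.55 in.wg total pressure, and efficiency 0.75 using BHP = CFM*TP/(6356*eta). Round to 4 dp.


BHP = 9470 * 0.55 / (6356 * 0.75) = 1.0926 hp

1.0926 hp


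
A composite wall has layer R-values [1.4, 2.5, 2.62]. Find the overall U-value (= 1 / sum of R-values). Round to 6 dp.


R_total = 1.4 + 2.5 + 2.62 = 6.52
U = 1/6.52 = 0.153374

0.153374


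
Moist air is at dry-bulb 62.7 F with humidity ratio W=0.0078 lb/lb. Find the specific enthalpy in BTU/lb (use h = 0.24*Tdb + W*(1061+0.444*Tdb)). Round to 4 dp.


h = 0.24*62.7 + 0.0078*(1061+0.444*62.7) = 23.5409 BTU/lb

23.5409 BTU/lb


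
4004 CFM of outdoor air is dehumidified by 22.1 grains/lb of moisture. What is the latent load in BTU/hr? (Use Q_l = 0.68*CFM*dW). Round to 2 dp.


Q = 0.68 * 4004 * 22.1 = 60172.11 BTU/hr

60172.11 BTU/hr


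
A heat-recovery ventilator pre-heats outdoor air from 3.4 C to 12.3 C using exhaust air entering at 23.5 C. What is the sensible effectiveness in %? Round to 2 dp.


eff = (12.3-3.4)/(23.5-3.4)*100 = 44.28 %

44.28 %


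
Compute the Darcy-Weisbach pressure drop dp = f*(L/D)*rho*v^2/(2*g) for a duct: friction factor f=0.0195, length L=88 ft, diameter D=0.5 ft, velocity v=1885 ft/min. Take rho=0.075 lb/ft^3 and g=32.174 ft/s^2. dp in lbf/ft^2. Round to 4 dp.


v_fps = 1885/60 = 31.4167 ft/s
dp = 0.0195*(88/0.5)*0.075*31.4167^2/(2*32.174) = 3.9482 lbf/ft^2

3.9482 lbf/ft^2


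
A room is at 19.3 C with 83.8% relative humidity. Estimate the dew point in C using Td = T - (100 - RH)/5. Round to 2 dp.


Td = 19.3 - (100-83.8)/5 = 16.06 C

16.06 C


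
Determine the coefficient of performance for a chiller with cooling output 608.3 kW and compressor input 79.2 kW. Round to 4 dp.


COP = 608.3 / 79.2 = 7.6806

7.6806


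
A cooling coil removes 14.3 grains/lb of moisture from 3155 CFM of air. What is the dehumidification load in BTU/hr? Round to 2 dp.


Q = 0.68 * 3155 * 14.3 = 30679.22 BTU/hr

30679.22 BTU/hr


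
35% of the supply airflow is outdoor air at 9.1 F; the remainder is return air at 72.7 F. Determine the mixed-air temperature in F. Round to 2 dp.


T_mix = 0.35*9.1 + 0.65*72.7 = 50.44 F

50.44 F


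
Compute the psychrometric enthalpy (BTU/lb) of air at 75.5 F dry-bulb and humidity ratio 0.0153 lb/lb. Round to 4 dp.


h = 0.24*75.5 + 0.0153*(1061+0.444*75.5) = 34.8662 BTU/lb

34.8662 BTU/lb


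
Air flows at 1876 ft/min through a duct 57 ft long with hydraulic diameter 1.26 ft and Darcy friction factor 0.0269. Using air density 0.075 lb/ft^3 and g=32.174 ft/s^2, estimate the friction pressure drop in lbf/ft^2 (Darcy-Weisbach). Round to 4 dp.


v_fps = 1876/60 = 31.2667 ft/s
dp = 0.0269*(57/1.26)*0.075*31.2667^2/(2*32.174) = 1.3866 lbf/ft^2

1.3866 lbf/ft^2


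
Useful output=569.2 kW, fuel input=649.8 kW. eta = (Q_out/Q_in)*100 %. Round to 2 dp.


eta = (569.2/649.8)*100 = 87.60 %

87.60 %


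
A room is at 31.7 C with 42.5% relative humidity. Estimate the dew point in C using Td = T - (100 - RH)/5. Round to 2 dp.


Td = 31.7 - (100-42.5)/5 = 20.20 C

20.20 C


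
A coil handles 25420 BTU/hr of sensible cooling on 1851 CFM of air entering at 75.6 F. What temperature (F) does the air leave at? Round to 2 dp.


dT = 25420/(1.08*1851) = 12.7158
T_leave = 75.6 - 12.7158 = 62.88 F

62.88 F


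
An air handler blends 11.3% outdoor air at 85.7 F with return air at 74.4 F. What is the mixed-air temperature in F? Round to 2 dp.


T_mix = 74.4 + (11.3/100)*(85.7-74.4) = 75.68 F

75.68 F


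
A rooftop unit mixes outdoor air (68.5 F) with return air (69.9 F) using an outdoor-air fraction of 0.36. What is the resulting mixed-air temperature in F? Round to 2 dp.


T_mix = 0.36*68.5 + 0.64*69.9 = 69.40 F

69.40 F


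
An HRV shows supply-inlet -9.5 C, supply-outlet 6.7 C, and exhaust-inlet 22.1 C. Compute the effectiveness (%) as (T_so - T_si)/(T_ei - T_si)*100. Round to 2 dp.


eff = (6.7-(-9.5))/(22.1-(-9.5))*100 = 51.27 %

51.27 %


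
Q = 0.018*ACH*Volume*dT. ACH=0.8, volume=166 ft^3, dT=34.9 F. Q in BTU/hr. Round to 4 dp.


Q = 0.018 * 0.8 * 166 * 34.9 = 83.4250 BTU/hr

83.4250 BTU/hr


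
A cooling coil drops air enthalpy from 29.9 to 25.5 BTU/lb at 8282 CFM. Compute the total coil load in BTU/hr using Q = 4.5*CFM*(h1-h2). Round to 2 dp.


Q = 4.5 * 8282 * (29.9 - 25.5) = 163983.60 BTU/hr

163983.60 BTU/hr


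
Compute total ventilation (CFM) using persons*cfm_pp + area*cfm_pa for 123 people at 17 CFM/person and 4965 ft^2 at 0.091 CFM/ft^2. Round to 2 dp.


Total = 123*17 + 4965*0.091 = 2542.82 CFM

2542.82 CFM


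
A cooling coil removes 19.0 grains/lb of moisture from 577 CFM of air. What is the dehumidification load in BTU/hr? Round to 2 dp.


Q = 0.68 * 577 * 19.0 = 7454.84 BTU/hr

7454.84 BTU/hr


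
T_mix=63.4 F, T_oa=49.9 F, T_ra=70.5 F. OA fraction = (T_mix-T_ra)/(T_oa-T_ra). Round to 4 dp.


frac = (63.4 - 70.5) / (49.9 - 70.5) = 0.3447

0.3447


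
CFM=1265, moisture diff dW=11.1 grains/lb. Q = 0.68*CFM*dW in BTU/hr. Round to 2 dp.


Q = 0.68 * 1265 * 11.1 = 9548.22 BTU/hr

9548.22 BTU/hr


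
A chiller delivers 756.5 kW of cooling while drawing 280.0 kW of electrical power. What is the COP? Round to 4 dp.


COP = 756.5 / 280.0 = 2.7018

2.7018


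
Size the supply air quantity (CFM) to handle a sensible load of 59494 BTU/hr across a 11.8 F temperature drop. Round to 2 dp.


CFM = 59494 / (1.08 * 11.8) = 4668.39

4668.39 CFM


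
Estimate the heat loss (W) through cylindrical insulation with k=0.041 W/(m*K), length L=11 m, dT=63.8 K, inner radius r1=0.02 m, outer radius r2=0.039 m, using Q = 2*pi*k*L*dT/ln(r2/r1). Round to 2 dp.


Q = 2*pi*0.041*11*63.8/ln(0.039/0.02) = 270.71 W

270.71 W


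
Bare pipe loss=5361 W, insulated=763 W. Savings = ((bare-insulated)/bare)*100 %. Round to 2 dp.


Savings = ((5361-763)/5361)*100 = 85.77 %

85.77 %


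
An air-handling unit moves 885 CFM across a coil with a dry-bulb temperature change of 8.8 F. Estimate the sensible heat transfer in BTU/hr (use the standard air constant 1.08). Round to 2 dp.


Q = 1.08 * 885 * 8.8 = 8411.04 BTU/hr

8411.04 BTU/hr


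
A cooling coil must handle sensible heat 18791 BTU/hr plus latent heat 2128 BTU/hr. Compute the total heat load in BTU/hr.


Qt = 18791 + 2128 = 20919 BTU/hr

20919 BTU/hr


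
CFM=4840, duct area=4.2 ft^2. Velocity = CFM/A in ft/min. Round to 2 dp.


V = 4840 / 4.2 = 1152.38 ft/min

1152.38 ft/min


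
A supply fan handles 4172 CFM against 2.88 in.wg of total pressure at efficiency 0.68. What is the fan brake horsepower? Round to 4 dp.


BHP = 4172 * 2.88 / (6356 * 0.68) = 2.7800 hp

2.7800 hp


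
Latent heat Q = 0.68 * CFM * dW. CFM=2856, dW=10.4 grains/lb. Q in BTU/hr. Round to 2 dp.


Q = 0.68 * 2856 * 10.4 = 20197.63 BTU/hr

20197.63 BTU/hr


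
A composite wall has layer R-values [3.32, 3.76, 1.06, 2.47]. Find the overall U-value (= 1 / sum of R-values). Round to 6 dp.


R_total = 3.32 + 3.76 + 1.06 + 2.47 = 10.61
U = 1/10.61 = 0.094251

0.094251


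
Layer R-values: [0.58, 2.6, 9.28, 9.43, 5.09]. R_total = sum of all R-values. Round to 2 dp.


R_total = 0.58 + 2.6 + 9.28 + 9.43 + 5.09 = 26.98

26.98


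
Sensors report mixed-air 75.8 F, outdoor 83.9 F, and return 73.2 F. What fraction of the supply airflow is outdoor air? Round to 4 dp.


frac = (75.8 - 73.2) / (83.9 - 73.2) = 0.2430

0.2430


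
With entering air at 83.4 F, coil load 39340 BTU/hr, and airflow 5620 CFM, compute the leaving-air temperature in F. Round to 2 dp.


dT = 39340/(1.08*5620) = 6.4815
T_leave = 83.4 - 6.4815 = 76.92 F

76.92 F


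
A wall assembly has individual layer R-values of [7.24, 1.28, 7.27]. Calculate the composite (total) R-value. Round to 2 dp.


R_total = 7.24 + 1.28 + 7.27 = 15.79

15.79


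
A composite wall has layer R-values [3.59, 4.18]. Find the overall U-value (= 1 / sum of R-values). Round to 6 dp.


R_total = 3.59 + 4.18 = 7.77
U = 1/7.77 = 0.128700

0.128700


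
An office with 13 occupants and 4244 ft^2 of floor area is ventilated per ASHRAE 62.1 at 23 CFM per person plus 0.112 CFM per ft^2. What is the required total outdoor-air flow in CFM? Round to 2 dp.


Total = 13*23 + 4244*0.112 = 774.33 CFM

774.33 CFM


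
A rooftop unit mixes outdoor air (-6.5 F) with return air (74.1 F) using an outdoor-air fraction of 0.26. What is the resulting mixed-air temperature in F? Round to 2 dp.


T_mix = 0.26*(-6.5) + 0.74*74.1 = 53.14 F

53.14 F


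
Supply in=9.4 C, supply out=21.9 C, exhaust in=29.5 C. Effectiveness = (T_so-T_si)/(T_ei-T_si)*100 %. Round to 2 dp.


eff = (21.9-9.4)/(29.5-9.4)*100 = 62.19 %

62.19 %


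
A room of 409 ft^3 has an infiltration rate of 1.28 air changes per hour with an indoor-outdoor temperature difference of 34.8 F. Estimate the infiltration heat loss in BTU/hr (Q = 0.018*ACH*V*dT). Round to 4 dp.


Q = 0.018 * 1.28 * 409 * 34.8 = 327.9329 BTU/hr

327.9329 BTU/hr


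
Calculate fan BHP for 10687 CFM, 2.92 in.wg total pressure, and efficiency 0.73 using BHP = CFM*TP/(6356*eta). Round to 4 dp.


BHP = 10687 * 2.92 / (6356 * 0.73) = 6.7256 hp

6.7256 hp


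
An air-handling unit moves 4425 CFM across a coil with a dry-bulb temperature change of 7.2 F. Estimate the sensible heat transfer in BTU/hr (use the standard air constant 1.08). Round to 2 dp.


Q = 1.08 * 4425 * 7.2 = 34408.80 BTU/hr

34408.80 BTU/hr


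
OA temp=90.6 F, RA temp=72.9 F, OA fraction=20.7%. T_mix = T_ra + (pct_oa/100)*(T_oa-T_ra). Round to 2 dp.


T_mix = 72.9 + (20.7/100)*(90.6-72.9) = 76.56 F

76.56 F


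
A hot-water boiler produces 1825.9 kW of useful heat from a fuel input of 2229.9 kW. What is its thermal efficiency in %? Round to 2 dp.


eta = (1825.9/2229.9)*100 = 81.88 %

81.88 %


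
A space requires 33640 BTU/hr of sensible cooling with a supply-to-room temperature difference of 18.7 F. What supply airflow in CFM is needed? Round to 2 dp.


CFM = 33640 / (1.08 * 18.7) = 1665.68

1665.68 CFM


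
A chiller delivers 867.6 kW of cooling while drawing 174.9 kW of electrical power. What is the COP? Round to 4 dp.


COP = 867.6 / 174.9 = 4.9605

4.9605


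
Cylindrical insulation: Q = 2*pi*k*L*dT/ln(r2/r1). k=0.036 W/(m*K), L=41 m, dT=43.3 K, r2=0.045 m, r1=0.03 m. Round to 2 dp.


Q = 2*pi*0.036*41*43.3/ln(0.045/0.03) = 990.38 W

990.38 W


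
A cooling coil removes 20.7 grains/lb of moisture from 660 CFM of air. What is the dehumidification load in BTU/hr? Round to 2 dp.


Q = 0.68 * 660 * 20.7 = 9290.16 BTU/hr

9290.16 BTU/hr


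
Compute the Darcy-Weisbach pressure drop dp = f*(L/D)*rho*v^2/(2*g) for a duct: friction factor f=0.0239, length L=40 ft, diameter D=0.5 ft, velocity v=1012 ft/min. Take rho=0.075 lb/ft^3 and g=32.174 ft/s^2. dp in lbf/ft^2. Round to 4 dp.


v_fps = 1012/60 = 16.8667 ft/s
dp = 0.0239*(40/0.5)*0.075*16.8667^2/(2*32.174) = 0.6340 lbf/ft^2

0.6340 lbf/ft^2


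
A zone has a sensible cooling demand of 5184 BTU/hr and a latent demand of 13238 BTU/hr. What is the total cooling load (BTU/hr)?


Qt = 5184 + 13238 = 18422 BTU/hr

18422 BTU/hr


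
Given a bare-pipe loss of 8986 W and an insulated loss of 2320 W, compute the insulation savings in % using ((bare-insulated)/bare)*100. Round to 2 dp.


Savings = ((8986-2320)/8986)*100 = 74.18 %

74.18 %


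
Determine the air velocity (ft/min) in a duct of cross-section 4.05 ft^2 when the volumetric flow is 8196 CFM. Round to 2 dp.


V = 8196 / 4.05 = 2023.70 ft/min

2023.70 ft/min


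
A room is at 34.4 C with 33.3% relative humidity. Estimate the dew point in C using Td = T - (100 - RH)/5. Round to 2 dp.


Td = 34.4 - (100-33.3)/5 = 21.06 C

21.06 C


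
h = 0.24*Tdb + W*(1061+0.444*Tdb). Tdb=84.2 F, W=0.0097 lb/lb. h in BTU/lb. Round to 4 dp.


h = 0.24*84.2 + 0.0097*(1061+0.444*84.2) = 30.8623 BTU/lb

30.8623 BTU/lb


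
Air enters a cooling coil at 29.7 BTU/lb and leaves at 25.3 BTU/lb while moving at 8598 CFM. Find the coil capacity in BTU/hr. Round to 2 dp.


Q = 4.5 * 8598 * (29.7 - 25.3) = 170240.40 BTU/hr

170240.40 BTU/hr


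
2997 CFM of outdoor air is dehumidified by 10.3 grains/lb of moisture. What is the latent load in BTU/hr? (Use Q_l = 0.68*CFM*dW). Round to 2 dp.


Q = 0.68 * 2997 * 10.3 = 20990.99 BTU/hr

20990.99 BTU/hr


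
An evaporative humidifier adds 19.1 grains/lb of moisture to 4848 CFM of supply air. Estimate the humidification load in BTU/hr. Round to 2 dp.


Q = 0.68 * 4848 * 19.1 = 62965.82 BTU/hr

62965.82 BTU/hr


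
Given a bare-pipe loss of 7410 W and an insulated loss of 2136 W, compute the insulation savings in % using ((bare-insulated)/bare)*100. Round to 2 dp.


Savings = ((7410-2136)/7410)*100 = 71.17 %

71.17 %


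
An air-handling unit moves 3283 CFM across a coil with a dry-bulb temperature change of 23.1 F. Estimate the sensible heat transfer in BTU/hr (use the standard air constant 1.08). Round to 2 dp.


Q = 1.08 * 3283 * 23.1 = 81904.28 BTU/hr

81904.28 BTU/hr


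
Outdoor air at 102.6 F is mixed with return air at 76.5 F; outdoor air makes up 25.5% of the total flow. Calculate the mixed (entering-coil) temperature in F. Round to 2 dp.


T_mix = 76.5 + (25.5/100)*(102.6-76.5) = 83.16 F

83.16 F


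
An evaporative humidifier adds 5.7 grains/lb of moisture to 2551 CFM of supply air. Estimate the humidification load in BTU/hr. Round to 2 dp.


Q = 0.68 * 2551 * 5.7 = 9887.68 BTU/hr

9887.68 BTU/hr


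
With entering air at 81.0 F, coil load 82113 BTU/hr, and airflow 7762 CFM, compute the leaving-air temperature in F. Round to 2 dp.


dT = 82113/(1.08*7762) = 9.7952
T_leave = 81.0 - 9.7952 = 71.20 F

71.20 F


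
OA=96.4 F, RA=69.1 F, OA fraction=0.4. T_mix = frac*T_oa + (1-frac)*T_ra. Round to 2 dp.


T_mix = 0.4*96.4 + 0.6*69.1 = 80.02 F

80.02 F


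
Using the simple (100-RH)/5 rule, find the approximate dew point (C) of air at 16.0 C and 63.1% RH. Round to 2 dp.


Td = 16.0 - (100-63.1)/5 = 8.62 C

8.62 C


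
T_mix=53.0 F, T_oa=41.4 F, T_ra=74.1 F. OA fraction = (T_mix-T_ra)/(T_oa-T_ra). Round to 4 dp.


frac = (53.0 - 74.1) / (41.4 - 74.1) = 0.6453

0.6453


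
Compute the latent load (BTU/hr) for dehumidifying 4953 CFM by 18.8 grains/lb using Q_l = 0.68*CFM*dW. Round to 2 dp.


Q = 0.68 * 4953 * 18.8 = 63319.15 BTU/hr

63319.15 BTU/hr


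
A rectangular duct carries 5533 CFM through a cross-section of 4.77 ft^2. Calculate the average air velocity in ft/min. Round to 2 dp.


V = 5533 / 4.77 = 1159.96 ft/min

1159.96 ft/min


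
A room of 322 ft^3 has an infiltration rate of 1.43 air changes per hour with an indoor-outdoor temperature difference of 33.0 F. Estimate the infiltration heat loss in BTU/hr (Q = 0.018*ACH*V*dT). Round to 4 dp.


Q = 0.018 * 1.43 * 322 * 33.0 = 273.5132 BTU/hr

273.5132 BTU/hr


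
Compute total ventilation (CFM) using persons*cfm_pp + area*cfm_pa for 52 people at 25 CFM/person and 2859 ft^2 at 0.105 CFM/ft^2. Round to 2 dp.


Total = 52*25 + 2859*0.105 = 1600.20 CFM

1600.20 CFM


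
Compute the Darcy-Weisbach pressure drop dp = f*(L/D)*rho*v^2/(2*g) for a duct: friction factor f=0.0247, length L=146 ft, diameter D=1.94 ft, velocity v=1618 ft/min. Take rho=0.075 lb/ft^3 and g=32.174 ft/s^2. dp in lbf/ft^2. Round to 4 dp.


v_fps = 1618/60 = 26.9667 ft/s
dp = 0.0247*(146/1.94)*0.075*26.9667^2/(2*32.174) = 1.5755 lbf/ft^2

1.5755 lbf/ft^2


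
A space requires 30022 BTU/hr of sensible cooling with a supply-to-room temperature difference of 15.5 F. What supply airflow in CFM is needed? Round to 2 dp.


CFM = 30022 / (1.08 * 15.5) = 1793.43

1793.43 CFM


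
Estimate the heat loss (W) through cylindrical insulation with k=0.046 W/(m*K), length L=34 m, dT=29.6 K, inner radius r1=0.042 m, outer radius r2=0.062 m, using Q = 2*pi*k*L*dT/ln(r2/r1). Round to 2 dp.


Q = 2*pi*0.046*34*29.6/ln(0.062/0.042) = 746.86 W

746.86 W


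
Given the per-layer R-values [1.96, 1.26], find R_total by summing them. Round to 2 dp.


R_total = 1.96 + 1.26 = 3.22

3.22


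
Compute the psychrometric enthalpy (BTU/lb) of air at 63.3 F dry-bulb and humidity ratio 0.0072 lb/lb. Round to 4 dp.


h = 0.24*63.3 + 0.0072*(1061+0.444*63.3) = 23.0336 BTU/lb

23.0336 BTU/lb


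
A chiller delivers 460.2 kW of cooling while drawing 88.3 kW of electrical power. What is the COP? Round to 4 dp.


COP = 460.2 / 88.3 = 5.2118

5.2118


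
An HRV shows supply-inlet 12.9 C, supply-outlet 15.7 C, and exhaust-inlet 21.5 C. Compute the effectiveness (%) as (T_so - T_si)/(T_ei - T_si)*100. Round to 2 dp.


eff = (15.7-12.9)/(21.5-12.9)*100 = 32.56 %

32.56 %


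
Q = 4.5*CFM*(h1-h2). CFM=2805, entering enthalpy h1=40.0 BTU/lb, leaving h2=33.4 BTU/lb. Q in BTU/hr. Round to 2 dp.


Q = 4.5 * 2805 * (40.0 - 33.4) = 83308.50 BTU/hr

83308.50 BTU/hr


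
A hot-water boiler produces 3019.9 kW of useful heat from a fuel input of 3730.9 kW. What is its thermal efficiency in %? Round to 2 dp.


eta = (3019.9/3730.9)*100 = 80.94 %

80.94 %


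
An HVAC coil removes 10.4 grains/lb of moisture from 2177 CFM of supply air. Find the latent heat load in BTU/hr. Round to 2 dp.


Q = 0.68 * 2177 * 10.4 = 15395.74 BTU/hr

15395.74 BTU/hr


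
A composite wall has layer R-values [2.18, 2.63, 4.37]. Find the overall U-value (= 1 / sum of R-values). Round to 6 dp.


R_total = 2.18 + 2.63 + 4.37 = 9.18
U = 1/9.18 = 0.108932

0.108932


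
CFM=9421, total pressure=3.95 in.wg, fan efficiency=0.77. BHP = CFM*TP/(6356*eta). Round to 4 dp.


BHP = 9421 * 3.95 / (6356 * 0.77) = 7.6036 hp

7.6036 hp


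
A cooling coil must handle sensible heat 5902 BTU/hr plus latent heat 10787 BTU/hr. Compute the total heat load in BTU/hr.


Qt = 5902 + 10787 = 16689 BTU/hr

16689 BTU/hr


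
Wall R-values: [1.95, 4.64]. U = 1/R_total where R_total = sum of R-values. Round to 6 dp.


R_total = 1.95 + 4.64 = 6.59
U = 1/6.59 = 0.151745

0.151745


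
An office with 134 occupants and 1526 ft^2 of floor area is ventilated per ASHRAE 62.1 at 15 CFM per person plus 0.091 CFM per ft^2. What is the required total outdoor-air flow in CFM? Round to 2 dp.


Total = 134*15 + 1526*0.091 = 2148.87 CFM

2148.87 CFM


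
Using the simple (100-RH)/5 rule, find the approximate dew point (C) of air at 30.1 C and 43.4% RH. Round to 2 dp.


Td = 30.1 - (100-43.4)/5 = 18.78 C

18.78 C


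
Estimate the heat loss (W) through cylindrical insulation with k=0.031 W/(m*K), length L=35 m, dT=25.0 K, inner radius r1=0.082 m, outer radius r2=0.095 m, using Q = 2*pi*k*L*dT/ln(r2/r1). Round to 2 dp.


Q = 2*pi*0.031*35*25.0/ln(0.095/0.082) = 1158.16 W

1158.16 W


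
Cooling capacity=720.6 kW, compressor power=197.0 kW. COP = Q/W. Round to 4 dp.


COP = 720.6 / 197.0 = 3.6579

3.6579


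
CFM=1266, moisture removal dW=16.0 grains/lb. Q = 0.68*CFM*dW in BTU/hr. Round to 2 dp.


Q = 0.68 * 1266 * 16.0 = 13774.08 BTU/hr

13774.08 BTU/hr


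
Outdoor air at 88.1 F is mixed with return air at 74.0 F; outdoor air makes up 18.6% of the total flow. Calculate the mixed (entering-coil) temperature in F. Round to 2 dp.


T_mix = 74.0 + (18.6/100)*(88.1-74.0) = 76.62 F

76.62 F


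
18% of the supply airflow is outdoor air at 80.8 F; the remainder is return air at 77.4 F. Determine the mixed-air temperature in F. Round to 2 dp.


T_mix = 0.18*80.8 + 0.82*77.4 = 78.01 F

78.01 F


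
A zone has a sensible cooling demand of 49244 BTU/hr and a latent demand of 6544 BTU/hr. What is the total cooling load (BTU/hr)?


Qt = 49244 + 6544 = 55788 BTU/hr

55788 BTU/hr


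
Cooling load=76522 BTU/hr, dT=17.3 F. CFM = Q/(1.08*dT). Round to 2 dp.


CFM = 76522 / (1.08 * 17.3) = 4095.59

4095.59 CFM


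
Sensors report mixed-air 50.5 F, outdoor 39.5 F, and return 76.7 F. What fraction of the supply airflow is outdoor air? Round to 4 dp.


frac = (50.5 - 76.7) / (39.5 - 76.7) = 0.7043

0.7043


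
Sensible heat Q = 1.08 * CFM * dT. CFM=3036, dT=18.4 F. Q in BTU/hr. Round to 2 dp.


Q = 1.08 * 3036 * 18.4 = 60331.39 BTU/hr

60331.39 BTU/hr


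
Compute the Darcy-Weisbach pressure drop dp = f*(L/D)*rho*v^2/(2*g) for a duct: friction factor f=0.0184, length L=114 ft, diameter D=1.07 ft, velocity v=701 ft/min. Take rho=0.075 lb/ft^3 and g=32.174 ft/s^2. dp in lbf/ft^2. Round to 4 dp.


v_fps = 701/60 = 11.6833 ft/s
dp = 0.0184*(114/1.07)*0.075*11.6833^2/(2*32.174) = 0.3119 lbf/ft^2

0.3119 lbf/ft^2


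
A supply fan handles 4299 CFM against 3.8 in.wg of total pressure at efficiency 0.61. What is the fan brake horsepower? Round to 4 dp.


BHP = 4299 * 3.8 / (6356 * 0.61) = 4.2134 hp

4.2134 hp


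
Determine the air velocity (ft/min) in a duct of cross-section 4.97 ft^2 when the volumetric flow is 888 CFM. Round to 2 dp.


V = 888 / 4.97 = 178.67 ft/min

178.67 ft/min


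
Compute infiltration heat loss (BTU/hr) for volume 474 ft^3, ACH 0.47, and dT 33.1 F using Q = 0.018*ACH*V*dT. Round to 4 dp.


Q = 0.018 * 0.47 * 474 * 33.1 = 132.7323 BTU/hr

132.7323 BTU/hr


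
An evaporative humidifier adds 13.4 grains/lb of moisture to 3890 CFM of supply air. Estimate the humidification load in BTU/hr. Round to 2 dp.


Q = 0.68 * 3890 * 13.4 = 35445.68 BTU/hr

35445.68 BTU/hr


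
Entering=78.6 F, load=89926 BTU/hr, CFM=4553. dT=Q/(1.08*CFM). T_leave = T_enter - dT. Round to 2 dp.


dT = 89926/(1.08*4553) = 18.2879
T_leave = 78.6 - 18.2879 = 60.31 F

60.31 F


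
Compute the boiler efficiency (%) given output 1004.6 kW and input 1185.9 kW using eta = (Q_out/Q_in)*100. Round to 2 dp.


eta = (1004.6/1185.9)*100 = 84.71 %

84.71 %


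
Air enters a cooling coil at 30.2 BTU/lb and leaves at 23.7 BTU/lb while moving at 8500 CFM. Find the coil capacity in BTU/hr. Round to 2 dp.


Q = 4.5 * 8500 * (30.2 - 23.7) = 248625.00 BTU/hr

248625.00 BTU/hr


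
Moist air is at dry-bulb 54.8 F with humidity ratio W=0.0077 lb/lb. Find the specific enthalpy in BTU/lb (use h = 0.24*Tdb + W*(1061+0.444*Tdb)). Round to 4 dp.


h = 0.24*54.8 + 0.0077*(1061+0.444*54.8) = 21.5091 BTU/lb

21.5091 BTU/lb


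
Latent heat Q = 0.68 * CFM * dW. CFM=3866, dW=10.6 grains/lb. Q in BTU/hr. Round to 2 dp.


Q = 0.68 * 3866 * 10.6 = 27866.13 BTU/hr

27866.13 BTU/hr


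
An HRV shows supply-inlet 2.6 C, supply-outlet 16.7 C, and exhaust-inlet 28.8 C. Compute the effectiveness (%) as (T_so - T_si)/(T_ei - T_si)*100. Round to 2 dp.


eff = (16.7-2.6)/(28.8-2.6)*100 = 53.82 %

53.82 %


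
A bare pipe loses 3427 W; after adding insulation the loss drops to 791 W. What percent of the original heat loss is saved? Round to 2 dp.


Savings = ((3427-791)/3427)*100 = 76.92 %

76.92 %


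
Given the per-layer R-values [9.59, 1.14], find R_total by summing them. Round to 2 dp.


R_total = 9.59 + 1.14 = 10.73

10.73


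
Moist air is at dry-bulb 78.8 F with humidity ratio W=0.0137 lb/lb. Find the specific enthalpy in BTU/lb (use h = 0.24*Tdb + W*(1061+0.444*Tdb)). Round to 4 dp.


h = 0.24*78.8 + 0.0137*(1061+0.444*78.8) = 33.9270 BTU/lb

33.9270 BTU/lb


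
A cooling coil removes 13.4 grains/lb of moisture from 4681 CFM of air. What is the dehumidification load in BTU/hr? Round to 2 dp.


Q = 0.68 * 4681 * 13.4 = 42653.27 BTU/hr

42653.27 BTU/hr


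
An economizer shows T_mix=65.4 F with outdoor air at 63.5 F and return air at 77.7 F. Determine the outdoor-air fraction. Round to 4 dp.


frac = (65.4 - 77.7) / (63.5 - 77.7) = 0.8662

0.8662


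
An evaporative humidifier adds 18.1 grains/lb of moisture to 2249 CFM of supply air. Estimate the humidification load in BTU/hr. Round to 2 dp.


Q = 0.68 * 2249 * 18.1 = 27680.69 BTU/hr

27680.69 BTU/hr


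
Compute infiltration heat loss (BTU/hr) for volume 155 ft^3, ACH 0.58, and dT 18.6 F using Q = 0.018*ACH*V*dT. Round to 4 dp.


Q = 0.018 * 0.58 * 155 * 18.6 = 30.0985 BTU/hr

30.0985 BTU/hr


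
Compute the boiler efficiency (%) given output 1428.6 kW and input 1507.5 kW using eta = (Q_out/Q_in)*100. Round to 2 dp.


eta = (1428.6/1507.5)*100 = 94.77 %

94.77 %


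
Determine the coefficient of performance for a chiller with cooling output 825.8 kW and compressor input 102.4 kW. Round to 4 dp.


COP = 825.8 / 102.4 = 8.0645

8.0645


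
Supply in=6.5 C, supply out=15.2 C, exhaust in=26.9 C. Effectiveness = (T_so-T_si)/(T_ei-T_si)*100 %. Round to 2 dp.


eff = (15.2-6.5)/(26.9-6.5)*100 = 42.65 %

42.65 %


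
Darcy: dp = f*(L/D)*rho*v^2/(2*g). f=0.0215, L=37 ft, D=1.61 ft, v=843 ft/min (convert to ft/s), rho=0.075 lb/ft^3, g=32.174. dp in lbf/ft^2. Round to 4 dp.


v_fps = 843/60 = 14.05 ft/s
dp = 0.0215*(37/1.61)*0.075*14.05^2/(2*32.174) = 0.1137 lbf/ft^2

0.1137 lbf/ft^2


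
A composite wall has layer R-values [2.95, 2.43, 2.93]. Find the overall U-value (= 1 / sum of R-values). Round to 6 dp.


R_total = 2.95 + 2.43 + 2.93 = 8.31
U = 1/8.31 = 0.120337

0.120337


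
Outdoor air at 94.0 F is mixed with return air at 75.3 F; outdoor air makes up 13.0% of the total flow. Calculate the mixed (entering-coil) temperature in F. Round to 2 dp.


T_mix = 75.3 + (13.0/100)*(94.0-75.3) = 77.73 F

77.73 F


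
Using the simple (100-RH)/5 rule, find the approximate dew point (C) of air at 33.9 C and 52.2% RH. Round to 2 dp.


Td = 33.9 - (100-52.2)/5 = 24.34 C

24.34 C


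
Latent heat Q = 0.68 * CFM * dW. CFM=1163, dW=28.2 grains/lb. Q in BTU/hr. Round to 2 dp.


Q = 0.68 * 1163 * 28.2 = 22301.69 BTU/hr

22301.69 BTU/hr


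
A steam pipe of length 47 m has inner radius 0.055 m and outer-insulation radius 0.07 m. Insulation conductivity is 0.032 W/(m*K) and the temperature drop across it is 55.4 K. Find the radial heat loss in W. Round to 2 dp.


Q = 2*pi*0.032*47*55.4/ln(0.07/0.055) = 2170.84 W

2170.84 W


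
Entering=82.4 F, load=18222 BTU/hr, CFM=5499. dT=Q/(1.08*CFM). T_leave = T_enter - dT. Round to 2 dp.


dT = 18222/(1.08*5499) = 3.0682
T_leave = 82.4 - 3.0682 = 79.33 F

79.33 F


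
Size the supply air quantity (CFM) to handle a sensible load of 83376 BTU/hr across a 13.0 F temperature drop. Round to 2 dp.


CFM = 83376 / (1.08 * 13.0) = 5938.46

5938.46 CFM


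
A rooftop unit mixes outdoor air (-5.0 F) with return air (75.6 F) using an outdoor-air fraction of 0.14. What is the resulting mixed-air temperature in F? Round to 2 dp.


T_mix = 0.14*(-5.0) + 0.86*75.6 = 64.32 F

64.32 F


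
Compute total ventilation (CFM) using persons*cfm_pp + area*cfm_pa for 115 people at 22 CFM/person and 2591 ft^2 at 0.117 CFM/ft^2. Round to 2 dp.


Total = 115*22 + 2591*0.117 = 2833.15 CFM

2833.15 CFM


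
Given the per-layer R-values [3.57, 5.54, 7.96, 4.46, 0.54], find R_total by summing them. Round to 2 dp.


R_total = 3.57 + 5.54 + 7.96 + 4.46 + 0.54 = 22.07

22.07


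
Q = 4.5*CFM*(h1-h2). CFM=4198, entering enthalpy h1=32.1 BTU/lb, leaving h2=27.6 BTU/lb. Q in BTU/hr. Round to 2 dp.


Q = 4.5 * 4198 * (32.1 - 27.6) = 85009.50 BTU/hr

85009.50 BTU/hr


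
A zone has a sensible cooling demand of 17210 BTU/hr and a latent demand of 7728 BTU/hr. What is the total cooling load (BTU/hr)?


Qt = 17210 + 7728 = 24938 BTU/hr

24938 BTU/hr


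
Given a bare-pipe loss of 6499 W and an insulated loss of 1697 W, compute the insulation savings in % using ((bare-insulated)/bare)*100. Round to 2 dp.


Savings = ((6499-1697)/6499)*100 = 73.89 %

73.89 %


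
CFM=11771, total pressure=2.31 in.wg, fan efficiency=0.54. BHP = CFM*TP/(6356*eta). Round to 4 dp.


BHP = 11771 * 2.31 / (6356 * 0.54) = 7.9222 hp

7.9222 hp


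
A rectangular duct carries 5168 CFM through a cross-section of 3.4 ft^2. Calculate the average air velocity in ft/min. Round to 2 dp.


V = 5168 / 3.4 = 1520.00 ft/min

1520.00 ft/min


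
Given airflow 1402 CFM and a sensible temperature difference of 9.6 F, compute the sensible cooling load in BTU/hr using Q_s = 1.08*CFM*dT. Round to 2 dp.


Q = 1.08 * 1402 * 9.6 = 14535.94 BTU/hr

14535.94 BTU/hr


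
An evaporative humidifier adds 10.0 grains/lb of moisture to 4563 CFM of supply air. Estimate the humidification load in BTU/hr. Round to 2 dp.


Q = 0.68 * 4563 * 10.0 = 31028.40 BTU/hr

31028.40 BTU/hr


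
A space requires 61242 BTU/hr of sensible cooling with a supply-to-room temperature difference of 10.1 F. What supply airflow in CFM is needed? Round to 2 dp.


CFM = 61242 / (1.08 * 10.1) = 5614.41

5614.41 CFM


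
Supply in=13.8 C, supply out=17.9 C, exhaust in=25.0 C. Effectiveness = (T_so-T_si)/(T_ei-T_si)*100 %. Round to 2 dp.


eff = (17.9-13.8)/(25.0-13.8)*100 = 36.61 %

36.61 %


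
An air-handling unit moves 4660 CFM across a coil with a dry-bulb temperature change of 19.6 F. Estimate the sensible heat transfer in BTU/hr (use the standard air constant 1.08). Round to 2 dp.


Q = 1.08 * 4660 * 19.6 = 98642.88 BTU/hr

98642.88 BTU/hr


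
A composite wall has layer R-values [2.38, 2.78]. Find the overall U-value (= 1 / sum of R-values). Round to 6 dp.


R_total = 2.38 + 2.78 = 5.16
U = 1/5.16 = 0.193798

0.193798


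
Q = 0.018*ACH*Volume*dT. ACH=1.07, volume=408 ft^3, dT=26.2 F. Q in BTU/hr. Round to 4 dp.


Q = 0.018 * 1.07 * 408 * 26.2 = 205.8817 BTU/hr

205.8817 BTU/hr


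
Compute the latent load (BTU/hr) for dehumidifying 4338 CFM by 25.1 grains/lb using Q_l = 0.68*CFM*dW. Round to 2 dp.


Q = 0.68 * 4338 * 25.1 = 74040.98 BTU/hr

74040.98 BTU/hr


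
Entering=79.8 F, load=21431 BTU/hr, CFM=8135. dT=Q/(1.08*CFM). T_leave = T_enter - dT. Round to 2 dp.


dT = 21431/(1.08*8135) = 2.4393
T_leave = 79.8 - 2.4393 = 77.36 F

77.36 F


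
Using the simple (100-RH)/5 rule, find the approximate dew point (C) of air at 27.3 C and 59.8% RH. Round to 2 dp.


Td = 27.3 - (100-59.8)/5 = 19.26 C

19.26 C


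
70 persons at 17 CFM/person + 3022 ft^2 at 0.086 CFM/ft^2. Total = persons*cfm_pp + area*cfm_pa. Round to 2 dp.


Total = 70*17 + 3022*0.086 = 1449.89 CFM

1449.89 CFM


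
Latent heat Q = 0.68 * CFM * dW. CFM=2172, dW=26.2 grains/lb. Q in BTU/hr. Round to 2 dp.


Q = 0.68 * 2172 * 26.2 = 38696.35 BTU/hr

38696.35 BTU/hr


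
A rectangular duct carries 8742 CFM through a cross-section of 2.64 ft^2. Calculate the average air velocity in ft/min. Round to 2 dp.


V = 8742 / 2.64 = 3311.36 ft/min

3311.36 ft/min


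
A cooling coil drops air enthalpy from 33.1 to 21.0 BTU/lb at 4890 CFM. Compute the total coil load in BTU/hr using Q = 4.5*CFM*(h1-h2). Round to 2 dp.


Q = 4.5 * 4890 * (33.1 - 21.0) = 266260.50 BTU/hr

266260.50 BTU/hr


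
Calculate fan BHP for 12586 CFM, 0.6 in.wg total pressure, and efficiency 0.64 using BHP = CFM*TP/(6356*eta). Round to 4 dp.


BHP = 12586 * 0.6 / (6356 * 0.64) = 1.8564 hp

1.8564 hp


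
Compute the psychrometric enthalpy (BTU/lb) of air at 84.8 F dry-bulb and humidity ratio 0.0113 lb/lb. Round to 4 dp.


h = 0.24*84.8 + 0.0113*(1061+0.444*84.8) = 32.7668 BTU/lb

32.7668 BTU/lb


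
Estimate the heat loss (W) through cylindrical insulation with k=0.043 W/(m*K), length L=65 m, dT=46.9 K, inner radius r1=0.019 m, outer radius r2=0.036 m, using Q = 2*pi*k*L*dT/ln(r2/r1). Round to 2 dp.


Q = 2*pi*0.043*65*46.9/ln(0.036/0.019) = 1288.78 W

1288.78 W


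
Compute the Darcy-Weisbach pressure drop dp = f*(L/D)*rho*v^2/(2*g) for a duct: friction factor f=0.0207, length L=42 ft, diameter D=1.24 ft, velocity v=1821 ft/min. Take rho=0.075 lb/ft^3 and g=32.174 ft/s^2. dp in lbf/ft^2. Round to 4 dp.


v_fps = 1821/60 = 30.35 ft/s
dp = 0.0207*(42/1.24)*0.075*30.35^2/(2*32.174) = 0.7527 lbf/ft^2

0.7527 lbf/ft^2


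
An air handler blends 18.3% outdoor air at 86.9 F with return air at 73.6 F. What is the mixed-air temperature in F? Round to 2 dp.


T_mix = 73.6 + (18.3/100)*(86.9-73.6) = 76.03 F

76.03 F


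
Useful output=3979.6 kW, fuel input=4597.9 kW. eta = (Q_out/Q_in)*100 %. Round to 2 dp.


eta = (3979.6/4597.9)*100 = 86.55 %

86.55 %


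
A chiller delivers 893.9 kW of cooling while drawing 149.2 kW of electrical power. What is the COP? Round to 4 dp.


COP = 893.9 / 149.2 = 5.9913

5.9913


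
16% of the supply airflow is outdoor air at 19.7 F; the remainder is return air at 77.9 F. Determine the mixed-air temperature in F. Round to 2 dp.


T_mix = 0.16*19.7 + 0.84*77.9 = 68.59 F

68.59 F


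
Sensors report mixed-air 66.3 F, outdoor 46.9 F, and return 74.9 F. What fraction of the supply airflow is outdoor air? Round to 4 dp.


frac = (66.3 - 74.9) / (46.9 - 74.9) = 0.3071

0.3071


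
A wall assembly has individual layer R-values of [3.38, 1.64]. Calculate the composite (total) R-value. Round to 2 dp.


R_total = 3.38 + 1.64 = 5.02

5.02


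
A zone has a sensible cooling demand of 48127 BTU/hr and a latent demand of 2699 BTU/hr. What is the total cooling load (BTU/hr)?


Qt = 48127 + 2699 = 50826 BTU/hr

50826 BTU/hr


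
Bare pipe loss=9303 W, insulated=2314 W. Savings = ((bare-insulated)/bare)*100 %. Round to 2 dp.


Savings = ((9303-2314)/9303)*100 = 75.13 %

75.13 %


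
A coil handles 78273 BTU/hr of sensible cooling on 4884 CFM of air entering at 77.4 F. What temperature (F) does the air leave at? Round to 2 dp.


dT = 78273/(1.08*4884) = 14.8393
T_leave = 77.4 - 14.8393 = 62.56 F

62.56 F


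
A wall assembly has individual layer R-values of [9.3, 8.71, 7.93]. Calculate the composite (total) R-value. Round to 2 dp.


R_total = 9.3 + 8.71 + 7.93 = 25.94

25.94


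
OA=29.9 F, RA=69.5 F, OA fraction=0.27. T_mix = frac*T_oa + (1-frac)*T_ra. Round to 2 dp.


T_mix = 0.27*29.9 + 0.73*69.5 = 58.81 F

58.81 F


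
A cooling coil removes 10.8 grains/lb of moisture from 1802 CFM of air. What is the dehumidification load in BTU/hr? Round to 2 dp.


Q = 0.68 * 1802 * 10.8 = 13233.89 BTU/hr

13233.89 BTU/hr


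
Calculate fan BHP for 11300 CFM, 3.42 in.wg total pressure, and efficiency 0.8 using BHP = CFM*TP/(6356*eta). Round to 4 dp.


BHP = 11300 * 3.42 / (6356 * 0.8) = 7.6003 hp

7.6003 hp


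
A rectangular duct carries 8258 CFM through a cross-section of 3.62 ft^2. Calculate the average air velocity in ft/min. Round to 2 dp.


V = 8258 / 3.62 = 2281.22 ft/min

2281.22 ft/min


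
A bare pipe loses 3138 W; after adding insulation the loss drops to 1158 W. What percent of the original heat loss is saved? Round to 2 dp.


Savings = ((3138-1158)/3138)*100 = 63.10 %

63.10 %


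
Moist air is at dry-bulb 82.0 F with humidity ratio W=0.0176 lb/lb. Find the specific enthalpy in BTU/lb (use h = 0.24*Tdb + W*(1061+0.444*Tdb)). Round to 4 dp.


h = 0.24*82.0 + 0.0176*(1061+0.444*82.0) = 38.9944 BTU/lb

38.9944 BTU/lb


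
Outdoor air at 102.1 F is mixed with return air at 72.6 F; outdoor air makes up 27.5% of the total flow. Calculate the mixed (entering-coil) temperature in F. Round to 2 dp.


T_mix = 72.6 + (27.5/100)*(102.1-72.6) = 80.71 F

80.71 F


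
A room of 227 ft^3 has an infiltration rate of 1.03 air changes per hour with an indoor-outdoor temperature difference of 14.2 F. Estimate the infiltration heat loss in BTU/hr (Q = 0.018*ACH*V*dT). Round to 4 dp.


Q = 0.018 * 1.03 * 227 * 14.2 = 59.7618 BTU/hr

59.7618 BTU/hr


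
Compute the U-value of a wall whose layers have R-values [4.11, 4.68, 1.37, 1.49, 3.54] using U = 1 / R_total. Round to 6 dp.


R_total = 4.11 + 4.68 + 1.37 + 1.49 + 3.54 = 15.19
U = 1/15.19 = 0.065833

0.065833


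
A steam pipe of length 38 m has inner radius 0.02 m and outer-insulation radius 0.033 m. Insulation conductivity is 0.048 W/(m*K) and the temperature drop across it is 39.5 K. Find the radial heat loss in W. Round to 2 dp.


Q = 2*pi*0.048*38*39.5/ln(0.033/0.02) = 903.98 W

903.98 W


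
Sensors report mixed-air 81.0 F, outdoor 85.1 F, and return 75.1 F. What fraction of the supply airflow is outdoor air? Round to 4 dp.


frac = (81.0 - 75.1) / (85.1 - 75.1) = 0.5900

0.5900


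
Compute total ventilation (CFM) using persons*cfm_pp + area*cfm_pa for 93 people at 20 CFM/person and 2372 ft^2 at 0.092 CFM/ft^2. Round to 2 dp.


Total = 93*20 + 2372*0.092 = 2078.22 CFM

2078.22 CFM


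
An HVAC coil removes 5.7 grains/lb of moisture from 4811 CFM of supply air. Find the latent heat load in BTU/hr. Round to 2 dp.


Q = 0.68 * 4811 * 5.7 = 18647.44 BTU/hr

18647.44 BTU/hr


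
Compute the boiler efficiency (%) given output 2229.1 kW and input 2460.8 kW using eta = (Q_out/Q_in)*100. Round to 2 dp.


eta = (2229.1/2460.8)*100 = 90.58 %

90.58 %
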